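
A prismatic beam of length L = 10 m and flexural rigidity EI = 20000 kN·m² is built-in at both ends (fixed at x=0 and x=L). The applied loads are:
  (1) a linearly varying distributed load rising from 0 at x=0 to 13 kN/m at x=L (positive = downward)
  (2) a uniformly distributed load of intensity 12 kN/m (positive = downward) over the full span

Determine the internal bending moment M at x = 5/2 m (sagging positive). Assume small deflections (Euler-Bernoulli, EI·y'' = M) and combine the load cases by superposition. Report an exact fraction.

M(5/2) = 465/32 kN·m

Load 1 — triangular load w₀=13 kN/m (0→w₀ over full span):
  M_1 = 3w₀Lx/20 - w₀L²/30 - w₀x³/(6L) = 3·13·10·(5/2)/20 - 13·10²/30 - 13·(5/2)³/(6·10) = 65/32 kN·m
Load 2 — uniform load w=12 kN/m over full span:
  M_2 = wLx/2 - wL²/12 - wx²/2 = 12·10·(5/2)/2 - 12·10²/12 - 12·(5/2)²/2 = 25/2 kN·m
Superposition: M = Σ M_i = 465/32 kN·m ≈ 14.531250 kN·m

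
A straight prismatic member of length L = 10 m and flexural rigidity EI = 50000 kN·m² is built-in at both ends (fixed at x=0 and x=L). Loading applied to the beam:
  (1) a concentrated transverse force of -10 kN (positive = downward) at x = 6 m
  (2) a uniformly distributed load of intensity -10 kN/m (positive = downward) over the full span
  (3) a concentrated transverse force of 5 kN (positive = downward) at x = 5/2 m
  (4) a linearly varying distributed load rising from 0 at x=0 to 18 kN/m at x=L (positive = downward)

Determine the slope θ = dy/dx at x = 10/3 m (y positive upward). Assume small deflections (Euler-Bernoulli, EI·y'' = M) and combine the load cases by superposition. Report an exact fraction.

θ(10/3) = 8539/32400000 rad

Load 1 — point force P=-10 kN at a=6 m (b=L-a=4):
  θ_1 = -Pb²x(2aL-(3a+b)x)/(2L³EI)  [x≤a] = -(-10)·4²·(10/3)·(2·6·10-(3·6+4)·(10/3))/(2·10³·50000) = 7/28125 rad
Load 2 — uniform load w=-10 kN/m over full span:
  θ_2 = -wx(L-x)(L-2x)/(12EI) = -(-10)·(10/3)·(10-(10/3))·(10-2·(10/3))/(12·50000) = 1/810 rad
Load 3 — point force P=5 kN at a=5/2 m (b=L-a=15/2):
  θ_3 = Pa²(L-x)(2bL-(3b+a)(L-x))/(2L³EI)  [x>a] = 5·(5/2)²·(10-(10/3))·(2·(15/2)·10-(3·(15/2)+(5/2))·(10-(10/3)))/(2·10³·50000) = -1/28800 rad
Load 4 — triangular load w₀=18 kN/m (0→w₀ over full span):
  θ_4 = -w₀(2x(L-x)(L-2x)(x+2L)+x²(L-x)²)/(120LEI) = -18·(2·(10/3)·(10-(10/3))·(10-2·(10/3))·((10/3)+2·10)+(10/3)²·(10-(10/3))²)/(120·10·50000) = -4/3375 rad
Superposition: θ = Σ θ_i = 8539/32400000 rad ≈ 0.000264 rad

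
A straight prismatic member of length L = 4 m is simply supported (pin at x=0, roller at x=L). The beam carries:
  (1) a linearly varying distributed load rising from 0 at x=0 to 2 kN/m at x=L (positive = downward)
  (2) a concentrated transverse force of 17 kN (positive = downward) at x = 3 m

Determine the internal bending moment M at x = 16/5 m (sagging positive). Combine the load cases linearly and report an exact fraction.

Load 1 — triangular load w₀=2 kN/m (0→w₀ over full span):
  M_1 = w₀Lx/6 - w₀x³/(6L) = 2·4·(16/5)/6 - 2·(16/5)³/(6·4) = 192/125 kN·m
Load 2 — point force P=17 kN at a=3 m (b=L-a=1):
  M_2 = Pa(L-x)/L  [x>a] = 17·3·(4-(16/5))/4 = 51/5 kN·m
Superposition: M = Σ M_i = 1467/125 kN·m ≈ 11.736000 kN·m

M(16/5) = 1467/125 kN·m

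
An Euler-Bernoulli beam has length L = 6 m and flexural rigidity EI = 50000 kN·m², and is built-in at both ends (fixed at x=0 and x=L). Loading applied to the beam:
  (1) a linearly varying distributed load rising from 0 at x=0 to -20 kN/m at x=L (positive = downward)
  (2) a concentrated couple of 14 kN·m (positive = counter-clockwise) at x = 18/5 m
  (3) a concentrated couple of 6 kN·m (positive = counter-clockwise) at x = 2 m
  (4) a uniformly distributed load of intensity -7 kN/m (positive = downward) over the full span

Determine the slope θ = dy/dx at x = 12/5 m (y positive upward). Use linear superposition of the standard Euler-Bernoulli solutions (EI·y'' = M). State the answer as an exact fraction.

θ(12/5) = 1311/3906250 rad

Load 1 — triangular load w₀=-20 kN/m (0→w₀ over full span):
  θ_1 = -w₀(2x(L-x)(L-2x)(x+2L)+x²(L-x)²)/(120LEI) = -(-20)·(2·(12/5)·(6-(12/5))·(6-2·(12/5))·((12/5)+2·6)+(12/5)²·(6-(12/5))²)/(120·6·50000) = 81/390625 rad
Load 2 — applied couple M₀=14 kN·m at a=18/5 m (b=L-a=12/5):
  θ_2 = (R_Ax²/2 - M_Ax)/EI  [x≤a] with R_A=84/25, M_A=112/25 = ((84/25)·(12/5)²/2 - (112/25)·(12/5))/50000 = -42/1953125 rad
Load 3 — applied couple M₀=6 kN·m at a=2 m (b=L-a=4):
  θ_3 = (R_Ax²/2 - M_Ax - M₀(x-a))/EI  [x>a] with R_A=4/3, M_A=0 = ((4/3)·(12/5)²/2 - 0·(12/5) - 6·((12/5)-2))/50000 = 9/312500 rad
Load 4 — uniform load w=-7 kN/m over full span:
  θ_4 = -wx(L-x)(L-2x)/(12EI) = -(-7)·(12/5)·(6-(12/5))·(6-2·(12/5))/(12·50000) = 189/1562500 rad
Superposition: θ = Σ θ_i = 1311/3906250 rad ≈ 0.000336 rad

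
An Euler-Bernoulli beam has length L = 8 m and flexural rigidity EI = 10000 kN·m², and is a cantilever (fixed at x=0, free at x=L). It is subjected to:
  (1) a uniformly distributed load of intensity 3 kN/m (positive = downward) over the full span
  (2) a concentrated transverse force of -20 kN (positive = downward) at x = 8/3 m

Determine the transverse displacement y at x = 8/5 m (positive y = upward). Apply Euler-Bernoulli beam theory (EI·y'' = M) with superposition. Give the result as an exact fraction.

Load 1 — uniform load w=3 kN/m over full span:
  y_1 = -wx²(x²-4Lx+6L²)/(24EI) = -3·(8/5)²·((8/5)²-4·8·(8/5)+6·8²)/(24·10000) = -4192/390625 m
Load 2 — point force P=-20 kN at a=8/3 m (b=L-a=16/3):
  y_2 = -Px²(3a-x)/(6EI)  [x≤a] = -(-20)·(8/5)²·(3·(8/3)-(8/5))/(6·10000) = 256/46875 m
Superposition: y = Σ y_i = -6176/1171875 m ≈ -0.005270 m

y(8/5) = -6176/1171875 m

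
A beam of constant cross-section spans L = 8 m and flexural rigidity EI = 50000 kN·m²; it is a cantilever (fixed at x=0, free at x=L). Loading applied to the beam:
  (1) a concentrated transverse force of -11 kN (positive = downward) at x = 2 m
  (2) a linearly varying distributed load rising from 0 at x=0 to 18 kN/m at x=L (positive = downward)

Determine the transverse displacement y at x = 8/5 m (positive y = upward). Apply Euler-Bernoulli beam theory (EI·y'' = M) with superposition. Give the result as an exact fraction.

y(8/5) = -1236076/146484375 m

Load 1 — point force P=-11 kN at a=2 m (b=L-a=6):
  y_1 = -Px²(3a-x)/(6EI)  [x≤a] = -(-11)·(8/5)²·(3·2-(8/5))/(6·50000) = 484/1171875 m
Load 2 — triangular load w₀=18 kN/m (0→w₀ over full span):
  y_2 = (w₀Lx³/12-w₀L²x²/6-w₀x⁵/(120L))/EI = (18·8·(8/5)³/12-18·8²·(8/5)²/6-18·(8/5)⁵/(120·8))/50000 = -432192/48828125 m
Superposition: y = Σ y_i = -1236076/146484375 m ≈ -0.008438 m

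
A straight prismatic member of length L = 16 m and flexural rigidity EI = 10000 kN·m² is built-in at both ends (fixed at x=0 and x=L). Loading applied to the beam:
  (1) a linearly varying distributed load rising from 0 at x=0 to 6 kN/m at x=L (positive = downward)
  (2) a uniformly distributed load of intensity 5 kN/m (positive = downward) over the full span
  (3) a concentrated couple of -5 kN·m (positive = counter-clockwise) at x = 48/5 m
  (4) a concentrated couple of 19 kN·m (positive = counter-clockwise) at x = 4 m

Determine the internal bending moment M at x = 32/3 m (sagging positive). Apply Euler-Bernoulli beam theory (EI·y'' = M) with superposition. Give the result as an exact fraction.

Load 1 — triangular load w₀=6 kN/m (0→w₀ over full span):
  M_1 = 3w₀Lx/20 - w₀L²/30 - w₀x³/(6L) = 3·6·16·(32/3)/20 - 6·16²/30 - 6·(32/3)³/(6·16) = 3584/135 kN·m
Load 2 — uniform load w=5 kN/m over full span:
  M_2 = wLx/2 - wL²/12 - wx²/2 = 5·16·(32/3)/2 - 5·16²/12 - 5·(32/3)²/2 = 320/9 kN·m
Load 3 — applied couple M₀=-5 kN·m at a=48/5 m (b=L-a=32/5):
  M_3 = R_Ax - M_A - M₀  [x>a] with R_A=-9/20, M_A=-8/5 = (-9/20)·(32/3) - (-8/5) - (-5) = 9/5 kN·m
Load 4 — applied couple M₀=19 kN·m at a=4 m (b=L-a=12):
  M_4 = R_Ax - M_A - M₀  [x>a] with R_A=171/128, M_A=-57/16 = (171/128)·(32/3) - (-57/16) - 19 = -19/16 kN·m
Superposition: M = Σ M_i = 135467/2160 kN·m ≈ 62.716204 kN·m

M(32/3) = 135467/2160 kN·m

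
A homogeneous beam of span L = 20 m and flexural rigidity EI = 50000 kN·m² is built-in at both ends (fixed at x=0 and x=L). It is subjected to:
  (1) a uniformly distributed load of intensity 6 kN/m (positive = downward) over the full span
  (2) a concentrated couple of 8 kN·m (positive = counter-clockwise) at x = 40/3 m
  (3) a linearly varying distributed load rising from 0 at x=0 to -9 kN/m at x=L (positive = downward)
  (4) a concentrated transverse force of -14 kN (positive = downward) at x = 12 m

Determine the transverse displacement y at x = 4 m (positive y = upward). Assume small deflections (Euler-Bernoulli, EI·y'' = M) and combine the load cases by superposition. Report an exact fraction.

Load 1 — uniform load w=6 kN/m over full span:
  y_1 = -wx²(L-x)²/(24EI) = -6·4²·(20-4)²/(24·50000) = -64/3125 m
Load 2 — applied couple M₀=8 kN·m at a=40/3 m (b=L-a=20/3):
  y_2 = (R_Ax³/6 - M_Ax²/2)/EI  [x≤a] with R_A=8/15, M_A=8/3 = ((8/15)·4³/6 - (8/3)·4²/2)/50000 = -44/140625 m
Load 3 — triangular load w₀=-9 kN/m (0→w₀ over full span):
  y_3 = -w₀x²(L-x)²(x+2L)/(120LEI) = -(-9)·4²·(20-4)²·(4+2·20)/(120·20·50000) = 1056/78125 m
Load 4 — point force P=-14 kN at a=12 m (b=L-a=8):
  y_4 = -Pb²x²(3aL-(3a+b)x)/(6L³EI)  [x≤a] = -(-14)·8²·4²·(3·12·20-(3·12+8)·4)/(6·20³·50000) = 3808/1171875 m
Superposition: y = Σ y_i = -14156/3515625 m ≈ -0.004027 m

y(4) = -14156/3515625 m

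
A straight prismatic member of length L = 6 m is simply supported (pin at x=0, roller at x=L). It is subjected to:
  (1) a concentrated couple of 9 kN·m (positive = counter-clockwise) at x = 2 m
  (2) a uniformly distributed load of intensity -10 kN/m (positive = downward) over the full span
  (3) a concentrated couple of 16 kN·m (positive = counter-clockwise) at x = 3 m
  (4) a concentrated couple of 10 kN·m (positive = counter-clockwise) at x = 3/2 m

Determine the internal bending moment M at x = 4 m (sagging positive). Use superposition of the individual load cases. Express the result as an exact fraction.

M(4) = -155/3 kN·m

Load 1 — applied couple M₀=9 kN·m at a=2 m (b=L-a=4):
  M_1 = M₀x/L - M₀  [x>a] = 9·4/6 - 9 = -3 kN·m
Load 2 — uniform load w=-10 kN/m over full span:
  M_2 = wx(L-x)/2 = (-10)·4·(6-4)/2 = -40 kN·m
Load 3 — applied couple M₀=16 kN·m at a=3 m (b=L-a=3):
  M_3 = M₀x/L - M₀  [x>a] = 16·4/6 - 16 = -16/3 kN·m
Load 4 — applied couple M₀=10 kN·m at a=3/2 m (b=L-a=9/2):
  M_4 = M₀x/L - M₀  [x>a] = 10·4/6 - 10 = -10/3 kN·m
Superposition: M = Σ M_i = -155/3 kN·m ≈ -51.666667 kN·m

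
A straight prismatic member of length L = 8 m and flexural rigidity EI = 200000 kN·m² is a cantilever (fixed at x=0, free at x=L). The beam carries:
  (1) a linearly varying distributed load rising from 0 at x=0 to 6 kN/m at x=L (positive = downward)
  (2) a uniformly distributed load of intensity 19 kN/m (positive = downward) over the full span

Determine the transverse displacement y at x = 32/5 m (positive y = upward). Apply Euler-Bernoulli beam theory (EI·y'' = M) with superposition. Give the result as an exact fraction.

y(32/5) = -6429952/146484375 m

Load 1 — triangular load w₀=6 kN/m (0→w₀ over full span):
  y_1 = (w₀Lx³/12-w₀L²x²/6-w₀x⁵/(120L))/EI = (6·8·(32/5)³/12-6·8²·(32/5)²/6-6·(32/5)⁵/(120·8))/200000 = -400384/48828125 m
Load 2 — uniform load w=19 kN/m over full span:
  y_2 = -wx²(x²-4Lx+6L²)/(24EI) = -19·(32/5)²·((32/5)²-4·8·(32/5)+6·8²)/(24·200000) = -209152/5859375 m
Superposition: y = Σ y_i = -6429952/146484375 m ≈ -0.043895 m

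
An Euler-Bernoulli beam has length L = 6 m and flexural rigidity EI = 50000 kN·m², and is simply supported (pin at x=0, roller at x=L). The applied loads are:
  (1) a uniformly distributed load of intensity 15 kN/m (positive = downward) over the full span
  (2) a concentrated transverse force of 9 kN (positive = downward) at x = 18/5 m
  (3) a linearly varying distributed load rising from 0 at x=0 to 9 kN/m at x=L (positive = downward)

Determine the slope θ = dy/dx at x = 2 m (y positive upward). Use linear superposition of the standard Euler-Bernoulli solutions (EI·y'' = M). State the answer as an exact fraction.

Load 1 — uniform load w=15 kN/m over full span:
  θ_1 = -w(L³-6Lx²+4x³)/(24EI) = -15·(6³-6·6·2²+4·2³)/(24·50000) = -13/10000 rad
Load 2 — point force P=9 kN at a=18/5 m (b=L-a=12/5):
  θ_2 = -Pb(L²-b²-3x²)/(6LEI)  [x≤a] = -9·(12/5)·(6²-(12/5)²-3·2²)/(6·6·50000) = -171/781250 rad
Load 3 — triangular load w₀=9 kN/m (0→w₀ over full span):
  θ_3 = -w₀(7L⁴-30L²x²+15x⁴)/(360LEI) = -9·(7·6⁴-30·6²·2²+15·2⁴)/(360·6·50000) = -13/31250 rad
Superposition: θ = Σ θ_i = -12093/6250000 rad ≈ -0.001935 rad

θ(2) = -12093/6250000 rad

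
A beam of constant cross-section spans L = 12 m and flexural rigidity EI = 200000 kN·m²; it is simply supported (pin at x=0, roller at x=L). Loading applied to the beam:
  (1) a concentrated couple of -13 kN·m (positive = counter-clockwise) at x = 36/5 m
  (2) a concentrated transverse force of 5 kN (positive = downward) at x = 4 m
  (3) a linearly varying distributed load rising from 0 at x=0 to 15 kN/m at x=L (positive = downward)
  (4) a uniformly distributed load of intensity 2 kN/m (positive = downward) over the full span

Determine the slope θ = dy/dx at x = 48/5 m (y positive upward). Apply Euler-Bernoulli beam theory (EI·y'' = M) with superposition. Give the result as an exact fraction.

θ(48/5) = 64759/22500000 rad

Load 1 — applied couple M₀=-13 kN·m at a=36/5 m (b=L-a=24/5):
  θ_1 = (M₀x²/(2L)-M₀(x-a)+C₁)/EI  [x>a] with C₁=M₀(3b²-L²)/(6L)=338/25 = ((-13)·(48/5)²/(2·12)-(-13)·((48/5)-(36/5))+(338/25))/200000 = -13/500000 rad
Load 2 — point force P=5 kN at a=4 m (b=L-a=8):
  θ_2 = -Pa(2L²-6Lx+3x²+a²)/(6LEI)  [x>a] = -5·4·(2·12²-6·12·(48/5)+3·(48/5)²+4²)/(6·12·200000) = 173/1125000 rad
Load 3 — triangular load w₀=15 kN/m (0→w₀ over full span):
  θ_3 = -w₀(7L⁴-30L²x²+15x⁴)/(360LEI) = -15·(7·12⁴-30·12²·(48/5)²+15·(48/5)⁴)/(360·12·200000) = 6813/3125000 rad
Load 4 — uniform load w=2 kN/m over full span:
  θ_4 = -w(L³-6Lx²+4x³)/(24EI) = -2·(12³-6·12·(48/5)²+4·(48/5)³)/(24·200000) = 891/1562500 rad
Superposition: θ = Σ θ_i = 64759/22500000 rad ≈ 0.002878 rad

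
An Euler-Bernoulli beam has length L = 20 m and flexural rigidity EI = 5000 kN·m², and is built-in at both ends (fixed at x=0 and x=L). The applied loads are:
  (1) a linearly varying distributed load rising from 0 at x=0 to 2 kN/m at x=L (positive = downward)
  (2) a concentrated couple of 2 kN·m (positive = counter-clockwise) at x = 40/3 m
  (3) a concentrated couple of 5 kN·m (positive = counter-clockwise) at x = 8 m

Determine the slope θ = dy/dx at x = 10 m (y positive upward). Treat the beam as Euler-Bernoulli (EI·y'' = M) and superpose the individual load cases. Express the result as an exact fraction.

Load 1 — triangular load w₀=2 kN/m (0→w₀ over full span):
  θ_1 = -w₀(2x(L-x)(L-2x)(x+2L)+x²(L-x)²)/(120LEI) = -2·(2·10·(20-10)·(20-2·10)·(10+2·20)+10²·(20-10)²)/(120·20·5000) = -1/600 rad
Load 2 — applied couple M₀=2 kN·m at a=40/3 m (b=L-a=20/3):
  θ_2 = (R_Ax²/2 - M_Ax)/EI  [x≤a] with R_A=2/15, M_A=2/3 = ((2/15)·10²/2 - (2/3)·10)/5000 = 0 rad
Load 3 — applied couple M₀=5 kN·m at a=8 m (b=L-a=12):
  θ_3 = (R_Ax²/2 - M_Ax - M₀(x-a))/EI  [x>a] with R_A=9/25, M_A=3/5 = ((9/25)·10²/2 - (3/5)·10 - 5·(10-8))/5000 = 1/2500 rad
Superposition: θ = Σ θ_i = -19/15000 rad ≈ -0.001267 rad

θ(10) = -19/15000 rad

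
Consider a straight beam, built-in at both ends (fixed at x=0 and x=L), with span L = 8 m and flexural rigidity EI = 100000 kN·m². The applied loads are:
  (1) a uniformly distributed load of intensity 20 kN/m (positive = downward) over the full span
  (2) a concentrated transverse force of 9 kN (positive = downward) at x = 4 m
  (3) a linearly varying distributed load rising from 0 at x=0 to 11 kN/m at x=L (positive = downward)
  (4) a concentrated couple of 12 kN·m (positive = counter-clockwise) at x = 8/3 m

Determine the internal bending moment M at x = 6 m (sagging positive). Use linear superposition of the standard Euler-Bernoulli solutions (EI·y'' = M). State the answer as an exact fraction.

M(6) = 587/30 kN·m

Load 1 — uniform load w=20 kN/m over full span:
  M_1 = wLx/2 - wL²/12 - wx²/2 = 20·8·6/2 - 20·8²/12 - 20·6²/2 = 40/3 kN·m
Load 2 — point force P=9 kN at a=4 m (b=L-a=4):
  M_2 = Pa²(a+3b)(L-x)/L³ - Pa²b/L²  [x>a] = 9·4²·(4+3·4)·(8-6)/8³ - 9·4²·4/8² = 0 kN·m
Load 3 — triangular load w₀=11 kN/m (0→w₀ over full span):
  M_3 = 3w₀Lx/20 - w₀L²/30 - w₀x³/(6L) = 3·11·8·6/20 - 11·8²/30 - 11·6³/(6·8) = 187/30 kN·m
Load 4 — applied couple M₀=12 kN·m at a=8/3 m (b=L-a=16/3):
  M_4 = R_Ax - M_A - M₀  [x>a] with R_A=2, M_A=0 = 2·6 - 0 - 12 = 0 kN·m
Superposition: M = Σ M_i = 587/30 kN·m ≈ 19.566667 kN·m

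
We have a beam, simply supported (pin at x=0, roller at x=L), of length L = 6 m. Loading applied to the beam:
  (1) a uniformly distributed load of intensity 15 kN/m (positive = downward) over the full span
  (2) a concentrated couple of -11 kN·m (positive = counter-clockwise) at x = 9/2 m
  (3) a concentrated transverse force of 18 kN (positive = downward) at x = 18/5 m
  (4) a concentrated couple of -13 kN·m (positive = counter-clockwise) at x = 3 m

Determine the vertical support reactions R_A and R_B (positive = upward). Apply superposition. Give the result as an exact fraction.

R_A = 241/5 kN, R_B = 299/5 kN

Load 1 — uniform load w=15 kN/m over full span:
  R_A = wL/2 = 15·6/2 = 45 kN
  R_B = wL/2 = 15·6/2 = 45 kN
Load 2 — applied couple M₀=-11 kN·m at a=9/2 m (b=L-a=3/2):
  R_A = M₀/L = (-11)/6 = -11/6 kN
  R_B = -M₀/L = -(-11)/6 = 11/6 kN
Load 3 — point force P=18 kN at a=18/5 m (b=L-a=12/5):
  R_A = Pb/L = 18·(12/5)/6 = 36/5 kN
  R_B = Pa/L = 18·(18/5)/6 = 54/5 kN
Load 4 — applied couple M₀=-13 kN·m at a=3 m (b=L-a=3):
  R_A = M₀/L = (-13)/6 = -13/6 kN
  R_B = -M₀/L = -(-13)/6 = 13/6 kN
Superposition: R_A = 241/5 kN, R_B = 299/5 kN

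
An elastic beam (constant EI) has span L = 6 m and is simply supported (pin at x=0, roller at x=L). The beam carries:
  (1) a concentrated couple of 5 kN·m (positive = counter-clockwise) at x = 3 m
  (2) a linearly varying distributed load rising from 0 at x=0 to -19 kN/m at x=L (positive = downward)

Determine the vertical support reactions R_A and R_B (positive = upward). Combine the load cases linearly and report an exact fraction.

Load 1 — applied couple M₀=5 kN·m at a=3 m (b=L-a=3):
  R_A = M₀/L = 5/6 kN
  R_B = -M₀/L = -5/6 kN
Load 2 — triangular load w₀=-19 kN/m (0→w₀ over full span):
  R_A = w₀L/6 = (-19)·6/6 = -19 kN
  R_B = w₀L/3 = (-19)·6/3 = -38 kN
Superposition: R_A = -109/6 kN, R_B = -233/6 kN

R_A = -109/6 kN, R_B = -233/6 kN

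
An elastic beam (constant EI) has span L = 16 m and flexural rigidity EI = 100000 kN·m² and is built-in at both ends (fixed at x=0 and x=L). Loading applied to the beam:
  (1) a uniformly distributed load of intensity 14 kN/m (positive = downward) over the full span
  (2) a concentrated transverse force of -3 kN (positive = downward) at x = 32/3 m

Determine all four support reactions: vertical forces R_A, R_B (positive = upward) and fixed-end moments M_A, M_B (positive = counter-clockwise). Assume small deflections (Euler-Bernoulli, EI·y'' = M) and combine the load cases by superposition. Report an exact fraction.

R_A = 1001/9 kN, M_A = 2656/9 kN·m, R_B = 988/9 kN, M_B = -2624/9 kN·m

Load 1 — uniform load w=14 kN/m over full span:
  R_A = wL/2 = 14·16/2 = 112 kN
  M_A = wL²/12 = 14·16²/12 = 896/3 kN·m
  R_B = wL/2 = 14·16/2 = 112 kN
  M_B = -wL²/12 = -14·16²/12 = -896/3 kN·m
Load 2 — point force P=-3 kN at a=32/3 m (b=L-a=16/3):
  R_A = Pb²(3a+b)/L³ = (-3)·(16/3)²·(3·(32/3)+(16/3))/16³ = -7/9 kN
  M_A = Pab²/L² = (-3)·(32/3)·(16/3)²/16² = -32/9 kN·m
  R_B = Pa²(a+3b)/L³ = (-3)·(32/3)²·((32/3)+3·(16/3))/16³ = -20/9 kN
  M_B = -Pa²b/L² = -(-3)·(32/3)²·(16/3)/16² = 64/9 kN·m
Superposition: R_A = 1001/9 kN, M_A = 2656/9 kN·m, R_B = 988/9 kN, M_B = -2624/9 kN·m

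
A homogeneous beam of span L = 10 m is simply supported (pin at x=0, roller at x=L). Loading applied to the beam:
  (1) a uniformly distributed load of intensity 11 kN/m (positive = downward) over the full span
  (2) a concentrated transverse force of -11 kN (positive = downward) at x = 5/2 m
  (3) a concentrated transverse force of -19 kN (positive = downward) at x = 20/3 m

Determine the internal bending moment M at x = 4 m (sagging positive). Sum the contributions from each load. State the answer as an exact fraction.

Load 1 — uniform load w=11 kN/m over full span:
  M_1 = wx(L-x)/2 = 11·4·(10-4)/2 = 132 kN·m
Load 2 — point force P=-11 kN at a=5/2 m (b=L-a=15/2):
  M_2 = Pa(L-x)/L  [x>a] = (-11)·(5/2)·(10-4)/10 = -33/2 kN·m
Load 3 — point force P=-19 kN at a=20/3 m (b=L-a=10/3):
  M_3 = Pbx/L  [x≤a] = (-19)·(10/3)·4/10 = -76/3 kN·m
Superposition: M = Σ M_i = 541/6 kN·m ≈ 90.166667 kN·m

M(4) = 541/6 kN·m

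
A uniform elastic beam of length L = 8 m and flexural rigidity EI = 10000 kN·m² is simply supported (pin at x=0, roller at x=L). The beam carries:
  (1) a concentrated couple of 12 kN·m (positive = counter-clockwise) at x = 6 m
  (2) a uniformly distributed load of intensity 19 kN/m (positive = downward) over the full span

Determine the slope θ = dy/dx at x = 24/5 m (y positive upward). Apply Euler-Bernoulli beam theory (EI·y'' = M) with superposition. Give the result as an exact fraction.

Load 1 — applied couple M₀=12 kN·m at a=6 m (b=L-a=2):
  θ_1 = (M₀x²/(2L)+C₁)/EI  [x≤a] with C₁=M₀(3b²-L²)/(6L)=-13 = (12·(24/5)²/(2·8)+(-13))/10000 = 107/250000 rad
Load 2 — uniform load w=19 kN/m over full span:
  θ_2 = -w(L³-6Lx²+4x³)/(24EI) = -19·(8³-6·8·(24/5)²+4·(24/5)³)/(24·10000) = 2812/234375 rad
Superposition: θ = Σ θ_i = 46597/3750000 rad ≈ 0.012426 rad

θ(24/5) = 46597/3750000 rad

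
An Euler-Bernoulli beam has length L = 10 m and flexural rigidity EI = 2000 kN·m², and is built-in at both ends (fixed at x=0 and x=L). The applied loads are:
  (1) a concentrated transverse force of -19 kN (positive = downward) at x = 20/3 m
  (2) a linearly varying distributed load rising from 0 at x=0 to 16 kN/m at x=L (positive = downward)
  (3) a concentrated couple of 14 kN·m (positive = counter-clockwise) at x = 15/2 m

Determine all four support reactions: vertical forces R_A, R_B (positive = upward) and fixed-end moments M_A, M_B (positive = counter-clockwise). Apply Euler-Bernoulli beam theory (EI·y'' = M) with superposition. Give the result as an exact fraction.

R_A = 22301/1080 kN, M_A = 9425/216 kN·m, R_B = 43579/1080 kN, M_B = -11767/216 kN·m

Load 1 — point force P=-19 kN at a=20/3 m (b=L-a=10/3):
  R_A = Pb²(3a+b)/L³ = (-19)·(10/3)²·(3·(20/3)+(10/3))/10³ = -133/27 kN
  M_A = Pab²/L² = (-19)·(20/3)·(10/3)²/10² = -380/27 kN·m
  R_B = Pa²(a+3b)/L³ = (-19)·(20/3)²·((20/3)+3·(10/3))/10³ = -380/27 kN
  M_B = -Pa²b/L² = -(-19)·(20/3)²·(10/3)/10² = 760/27 kN·m
Load 2 — triangular load w₀=16 kN/m (0→w₀ over full span):
  R_A = 3w₀L/20 = 3·16·10/20 = 24 kN
  M_A = w₀L²/30 = 16·10²/30 = 160/3 kN·m
  R_B = 7w₀L/20 = 7·16·10/20 = 56 kN
  M_B = -w₀L²/20 = -16·10²/20 = -80 kN·m
Load 3 — applied couple M₀=14 kN·m at a=15/2 m (b=L-a=5/2):
  R_A = 6M₀ab/L³ = 6·14·(15/2)·(5/2)/10³ = 63/40 kN
  M_A = M₀b(2a-b)/L² = 14·(5/2)·(2·(15/2)-(5/2))/10² = 35/8 kN·m
  R_B = -6M₀ab/L³ = -6·14·(15/2)·(5/2)/10³ = -63/40 kN
  M_B = M₀a(2b-a)/L² = 14·(15/2)·(2·(5/2)-(15/2))/10² = -21/8 kN·m
Superposition: R_A = 22301/1080 kN, M_A = 9425/216 kN·m, R_B = 43579/1080 kN, M_B = -11767/216 kN·m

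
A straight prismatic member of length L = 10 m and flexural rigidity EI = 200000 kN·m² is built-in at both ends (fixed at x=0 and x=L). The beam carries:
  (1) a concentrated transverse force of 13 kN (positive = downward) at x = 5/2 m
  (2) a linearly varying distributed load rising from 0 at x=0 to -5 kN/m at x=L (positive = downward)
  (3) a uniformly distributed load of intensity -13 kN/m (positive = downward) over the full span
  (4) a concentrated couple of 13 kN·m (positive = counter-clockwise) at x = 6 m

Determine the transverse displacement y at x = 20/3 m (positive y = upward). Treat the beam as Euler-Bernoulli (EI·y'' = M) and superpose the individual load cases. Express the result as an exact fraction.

Load 1 — point force P=13 kN at a=5/2 m (b=L-a=15/2):
  y_1 = -Pa²(L-x)²(3bL-(3b+a)(L-x))/(6L³EI)  [x>a] = -13·(5/2)²·(10-(20/3))²·(3·(15/2)·10-(3·(15/2)+(5/2))·(10-(20/3)))/(6·10³·200000) = -221/2073600 m
Load 2 — triangular load w₀=-5 kN/m (0→w₀ over full span):
  y_2 = -w₀x²(L-x)²(x+2L)/(120LEI) = -(-5)·(20/3)²·(10-(20/3))²·((20/3)+2·10)/(120·10·200000) = 1/3645 m
Load 3 — uniform load w=-13 kN/m over full span:
  y_3 = -wx²(L-x)²/(24EI) = -(-13)·(20/3)²·(10-(20/3))²/(24·200000) = 13/9720 m
Load 4 — applied couple M₀=13 kN·m at a=6 m (b=L-a=4):
  y_4 = (R_Ax³/6 - M_Ax²/2 - M₀(x-a)²/2)/EI  [x>a] with R_A=234/125, M_A=104/25 = ((234/125)·(20/3)³/6 - (104/25)·(20/3)²/2 - 13·((20/3)-6)²/2)/200000 = -13/900000 m
Superposition: y = Σ y_i = 3477679/2332800000 m ≈ 0.001491 m

y(20/3) = 3477679/2332800000 m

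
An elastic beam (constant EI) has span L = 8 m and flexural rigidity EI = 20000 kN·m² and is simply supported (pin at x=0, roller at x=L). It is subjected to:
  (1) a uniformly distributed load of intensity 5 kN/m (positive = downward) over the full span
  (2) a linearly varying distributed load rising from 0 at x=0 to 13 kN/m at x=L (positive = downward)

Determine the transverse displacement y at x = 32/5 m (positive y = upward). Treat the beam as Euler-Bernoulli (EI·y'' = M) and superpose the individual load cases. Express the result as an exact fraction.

y(32/5) = -548992/29296875 m

Load 1 — uniform load w=5 kN/m over full span:
  y_1 = -wx(L³-2Lx²+x³)/(24EI) = -5·(32/5)·(8³-2·8·(32/5)²+(32/5)³)/(24·20000) = -1856/234375 m
Load 2 — triangular load w₀=13 kN/m (0→w₀ over full span):
  y_2 = -w₀x(7L⁴-10L²x²+3x⁴)/(360LEI) = -13·(32/5)·(7·8⁴-10·8²·(32/5)²+3·(32/5)⁴)/(360·8·20000) = -105664/9765625 m
Superposition: y = Σ y_i = -548992/29296875 m ≈ -0.018739 m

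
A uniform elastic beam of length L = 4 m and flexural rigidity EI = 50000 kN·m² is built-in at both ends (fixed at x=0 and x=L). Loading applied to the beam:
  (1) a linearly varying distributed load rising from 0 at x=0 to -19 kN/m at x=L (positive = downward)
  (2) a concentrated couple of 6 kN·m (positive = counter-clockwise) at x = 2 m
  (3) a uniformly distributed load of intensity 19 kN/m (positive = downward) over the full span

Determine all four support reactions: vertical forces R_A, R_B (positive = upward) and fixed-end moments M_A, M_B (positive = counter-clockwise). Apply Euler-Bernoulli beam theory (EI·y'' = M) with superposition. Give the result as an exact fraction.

Load 1 — triangular load w₀=-19 kN/m (0→w₀ over full span):
  R_A = 3w₀L/20 = 3·(-19)·4/20 = -57/5 kN
  M_A = w₀L²/30 = (-19)·4²/30 = -152/15 kN·m
  R_B = 7w₀L/20 = 7·(-19)·4/20 = -133/5 kN
  M_B = -w₀L²/20 = -(-19)·4²/20 = 76/5 kN·m
Load 2 — applied couple M₀=6 kN·m at a=2 m (b=L-a=2):
  R_A = 6M₀ab/L³ = 6·6·2·2/4³ = 9/4 kN
  M_A = M₀b(2a-b)/L² = 6·2·(2·2-2)/4² = 3/2 kN·m
  R_B = -6M₀ab/L³ = -6·6·2·2/4³ = -9/4 kN
  M_B = M₀a(2b-a)/L² = 6·2·(2·2-2)/4² = 3/2 kN·m
Load 3 — uniform load w=19 kN/m over full span:
  R_A = wL/2 = 19·4/2 = 38 kN
  M_A = wL²/12 = 19·4²/12 = 76/3 kN·m
  R_B = wL/2 = 19·4/2 = 38 kN
  M_B = -wL²/12 = -19·4²/12 = -76/3 kN·m
Superposition: R_A = 577/20 kN, M_A = 167/10 kN·m, R_B = 183/20 kN, M_B = -259/30 kN·m

R_A = 577/20 kN, M_A = 167/10 kN·m, R_B = 183/20 kN, M_B = -259/30 kN·m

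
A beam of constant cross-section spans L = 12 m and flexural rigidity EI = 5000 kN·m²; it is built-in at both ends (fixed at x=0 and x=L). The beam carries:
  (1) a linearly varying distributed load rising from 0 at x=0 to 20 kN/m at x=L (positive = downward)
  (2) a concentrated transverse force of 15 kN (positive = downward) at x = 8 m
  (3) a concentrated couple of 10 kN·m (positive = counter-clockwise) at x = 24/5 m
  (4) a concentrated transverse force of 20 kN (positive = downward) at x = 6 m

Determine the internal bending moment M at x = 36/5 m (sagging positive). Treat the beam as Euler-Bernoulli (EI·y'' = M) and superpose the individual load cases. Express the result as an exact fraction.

M(36/5) = 6722/75 kN·m

Load 1 — triangular load w₀=20 kN/m (0→w₀ over full span):
  M_1 = 3w₀Lx/20 - w₀L²/30 - w₀x³/(6L) = 3·20·12·(36/5)/20 - 20·12²/30 - 20·(36/5)³/(6·12) = 1488/25 kN·m
Load 2 — point force P=15 kN at a=8 m (b=L-a=4):
  M_2 = Pb²(3a+b)x/L³ - Pab²/L²  [x≤a] = 15·4²·(3·8+4)·(36/5)/12³ - 15·8·4²/12² = 44/3 kN·m
Load 3 — applied couple M₀=10 kN·m at a=24/5 m (b=L-a=36/5):
  M_3 = R_Ax - M_A - M₀  [x>a] with R_A=6/5, M_A=6/5 = (6/5)·(36/5) - (6/5) - 10 = -64/25 kN·m
Load 4 — point force P=20 kN at a=6 m (b=L-a=6):
  M_4 = Pa²(a+3b)(L-x)/L³ - Pa²b/L²  [x>a] = 20·6²·(6+3·6)·(12-(36/5))/12³ - 20·6²·6/12² = 18 kN·m
Superposition: M = Σ M_i = 6722/75 kN·m ≈ 89.626667 kN·m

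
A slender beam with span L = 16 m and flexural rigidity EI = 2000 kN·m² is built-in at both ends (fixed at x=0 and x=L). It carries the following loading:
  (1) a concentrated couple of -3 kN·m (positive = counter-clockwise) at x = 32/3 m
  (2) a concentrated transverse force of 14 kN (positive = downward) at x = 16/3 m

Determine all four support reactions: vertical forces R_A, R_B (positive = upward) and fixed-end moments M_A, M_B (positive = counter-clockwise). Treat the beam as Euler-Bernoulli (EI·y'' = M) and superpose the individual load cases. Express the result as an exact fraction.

R_A = 1093/108 kN, M_A = 869/27 kN·m, R_B = 419/108 kN, M_B = -448/27 kN·m

Load 1 — applied couple M₀=-3 kN·m at a=32/3 m (b=L-a=16/3):
  R_A = 6M₀ab/L³ = 6·(-3)·(32/3)·(16/3)/16³ = -1/4 kN
  M_A = M₀b(2a-b)/L² = (-3)·(16/3)·(2·(32/3)-(16/3))/16² = -1 kN·m
  R_B = -6M₀ab/L³ = -6·(-3)·(32/3)·(16/3)/16³ = 1/4 kN
  M_B = M₀a(2b-a)/L² = (-3)·(32/3)·(2·(16/3)-(32/3))/16² = 0 kN·m
Load 2 — point force P=14 kN at a=16/3 m (b=L-a=32/3):
  R_A = Pb²(3a+b)/L³ = 14·(32/3)²·(3·(16/3)+(32/3))/16³ = 280/27 kN
  M_A = Pab²/L² = 14·(16/3)·(32/3)²/16² = 896/27 kN·m
  R_B = Pa²(a+3b)/L³ = 14·(16/3)²·((16/3)+3·(32/3))/16³ = 98/27 kN
  M_B = -Pa²b/L² = -14·(16/3)²·(32/3)/16² = -448/27 kN·m
Superposition: R_A = 1093/108 kN, M_A = 869/27 kN·m, R_B = 419/108 kN, M_B = -448/27 kN·m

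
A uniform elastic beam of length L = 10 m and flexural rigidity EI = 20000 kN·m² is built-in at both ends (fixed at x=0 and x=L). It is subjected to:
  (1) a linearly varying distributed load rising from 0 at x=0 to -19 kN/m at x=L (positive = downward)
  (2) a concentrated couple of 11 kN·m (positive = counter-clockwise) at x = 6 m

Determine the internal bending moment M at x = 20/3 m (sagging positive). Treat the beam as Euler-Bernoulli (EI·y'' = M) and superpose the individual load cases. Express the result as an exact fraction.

M(20/3) = -74519/2025 kN·m

Load 1 — triangular load w₀=-19 kN/m (0→w₀ over full span):
  M_1 = 3w₀Lx/20 - w₀L²/30 - w₀x³/(6L) = 3·(-19)·10·(20/3)/20 - (-19)·10²/30 - (-19)·(20/3)³/(6·10) = -2660/81 kN·m
Load 2 — applied couple M₀=11 kN·m at a=6 m (b=L-a=4):
  M_2 = R_Ax - M_A - M₀  [x>a] with R_A=198/125, M_A=88/25 = (198/125)·(20/3) - (88/25) - 11 = -99/25 kN·m
Superposition: M = Σ M_i = -74519/2025 kN·m ≈ -36.799506 kN·m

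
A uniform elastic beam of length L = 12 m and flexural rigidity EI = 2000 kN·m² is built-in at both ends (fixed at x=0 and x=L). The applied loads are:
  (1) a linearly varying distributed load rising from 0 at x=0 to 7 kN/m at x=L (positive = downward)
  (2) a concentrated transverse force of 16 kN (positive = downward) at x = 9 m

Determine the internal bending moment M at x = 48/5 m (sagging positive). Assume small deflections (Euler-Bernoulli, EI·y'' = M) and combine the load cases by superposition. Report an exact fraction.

Load 1 — triangular load w₀=7 kN/m (0→w₀ over full span):
  M_1 = 3w₀Lx/20 - w₀L²/30 - w₀x³/(6L) = 3·7·12·(48/5)/20 - 7·12²/30 - 7·(48/5)³/(6·12) = 168/125 kN·m
Load 2 — point force P=16 kN at a=9 m (b=L-a=3):
  M_2 = Pa²(a+3b)(L-x)/L³ - Pa²b/L²  [x>a] = 16·9²·(9+3·3)·(12-(48/5))/12³ - 16·9²·3/12² = 27/5 kN·m
Superposition: M = Σ M_i = 843/125 kN·m ≈ 6.744000 kN·m

M(48/5) = 843/125 kN·m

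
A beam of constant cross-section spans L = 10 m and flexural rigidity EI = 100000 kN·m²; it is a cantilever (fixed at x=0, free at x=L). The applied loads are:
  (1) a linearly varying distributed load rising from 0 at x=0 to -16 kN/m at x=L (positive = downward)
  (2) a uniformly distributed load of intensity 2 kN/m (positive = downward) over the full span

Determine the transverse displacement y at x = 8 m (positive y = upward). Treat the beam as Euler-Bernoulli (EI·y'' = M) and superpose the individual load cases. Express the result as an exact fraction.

Load 1 — triangular load w₀=-16 kN/m (0→w₀ over full span):
  y_1 = (w₀Lx³/12-w₀L²x²/6-w₀x⁵/(120L))/EI = ((-16)·10·8³/12-(-16)·10²·8²/6-(-16)·8⁵/(120·10))/100000 = 25024/234375 m
Load 2 — uniform load w=2 kN/m over full span:
  y_2 = -wx²(x²-4Lx+6L²)/(24EI) = -2·8²·(8²-4·10·8+6·10²)/(24·100000) = -172/9375 m
Superposition: y = Σ y_i = 6908/78125 m ≈ 0.088422 m

y(8) = 6908/78125 m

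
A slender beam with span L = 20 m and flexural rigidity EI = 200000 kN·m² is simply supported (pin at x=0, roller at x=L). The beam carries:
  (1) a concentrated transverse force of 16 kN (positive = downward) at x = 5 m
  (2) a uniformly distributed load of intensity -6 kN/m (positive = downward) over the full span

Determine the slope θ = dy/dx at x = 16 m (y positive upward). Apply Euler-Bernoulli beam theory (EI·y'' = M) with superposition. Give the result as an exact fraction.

Load 1 — point force P=16 kN at a=5 m (b=L-a=15):
  θ_1 = -Pa(2L²-6Lx+3x²+a²)/(6LEI)  [x>a] = -16·5·(2·20²-6·20·16+3·16²+5²)/(6·20·200000) = 109/100000 rad
Load 2 — uniform load w=-6 kN/m over full span:
  θ_2 = -w(L³-6Lx²+4x³)/(24EI) = -(-6)·(20³-6·20·16²+4·16³)/(24·200000) = -99/12500 rad
Superposition: θ = Σ θ_i = -683/100000 rad ≈ -0.006830 rad

θ(16) = -683/100000 rad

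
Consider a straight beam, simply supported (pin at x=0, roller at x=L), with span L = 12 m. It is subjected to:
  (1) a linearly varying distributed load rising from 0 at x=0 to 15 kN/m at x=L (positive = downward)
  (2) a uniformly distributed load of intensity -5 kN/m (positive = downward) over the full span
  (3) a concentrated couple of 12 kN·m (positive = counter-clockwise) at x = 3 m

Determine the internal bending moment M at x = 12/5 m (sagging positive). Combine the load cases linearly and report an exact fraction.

M(12/5) = 348/25 kN·m

Load 1 — triangular load w₀=15 kN/m (0→w₀ over full span):
  M_1 = w₀Lx/6 - w₀x³/(6L) = 15·12·(12/5)/6 - 15·(12/5)³/(6·12) = 1728/25 kN·m
Load 2 — uniform load w=-5 kN/m over full span:
  M_2 = wx(L-x)/2 = (-5)·(12/5)·(12-(12/5))/2 = -288/5 kN·m
Load 3 — applied couple M₀=12 kN·m at a=3 m (b=L-a=9):
  M_3 = M₀x/L  [x≤a] = 12·(12/5)/12 = 12/5 kN·m
Superposition: M = Σ M_i = 348/25 kN·m ≈ 13.920000 kN·m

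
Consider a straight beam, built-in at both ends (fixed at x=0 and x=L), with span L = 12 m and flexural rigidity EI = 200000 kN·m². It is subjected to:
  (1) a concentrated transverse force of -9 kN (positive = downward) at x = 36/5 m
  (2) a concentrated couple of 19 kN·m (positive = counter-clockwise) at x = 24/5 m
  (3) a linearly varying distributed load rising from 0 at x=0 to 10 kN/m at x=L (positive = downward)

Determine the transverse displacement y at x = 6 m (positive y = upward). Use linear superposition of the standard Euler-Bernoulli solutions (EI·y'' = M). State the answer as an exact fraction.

Load 1 — point force P=-9 kN at a=36/5 m (b=L-a=24/5):
  y_1 = -Pb²x²(3aL-(3a+b)x)/(6L³EI)  [x≤a] = -(-9)·(24/5)²·6²·(3·(36/5)·12-(3·(36/5)+(24/5))·6)/(6·12³·200000) = 567/1562500 m
Load 2 — applied couple M₀=19 kN·m at a=24/5 m (b=L-a=36/5):
  y_2 = (R_Ax³/6 - M_Ax²/2 - M₀(x-a)²/2)/EI  [x>a] with R_A=57/25, M_A=57/25 = ((57/25)·6³/6 - (57/25)·6²/2 - 19·(6-(24/5))²/2)/200000 = 171/1250000 m
Load 3 — triangular load w₀=10 kN/m (0→w₀ over full span):
  y_3 = -w₀x²(L-x)²(x+2L)/(120LEI) = -10·6²·(12-6)²·(6+2·12)/(120·12·200000) = -27/20000 m
Superposition: y = Σ y_i = -10629/12500000 m ≈ -0.000850 m

y(6) = -10629/12500000 m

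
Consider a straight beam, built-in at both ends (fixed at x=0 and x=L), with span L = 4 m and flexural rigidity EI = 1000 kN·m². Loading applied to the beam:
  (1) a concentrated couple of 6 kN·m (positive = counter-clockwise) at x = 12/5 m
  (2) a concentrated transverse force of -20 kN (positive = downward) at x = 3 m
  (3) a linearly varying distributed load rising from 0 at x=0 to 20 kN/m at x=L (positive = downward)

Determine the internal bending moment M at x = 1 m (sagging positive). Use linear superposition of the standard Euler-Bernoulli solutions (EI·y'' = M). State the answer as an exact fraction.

M(1) = 273/200 kN·m

Load 1 — applied couple M₀=6 kN·m at a=12/5 m (b=L-a=8/5):
  M_1 = R_Ax - M_A  [x≤a] with R_A=54/25, M_A=48/25 = (54/25)·1 - (48/25) = 6/25 kN·m
Load 2 — point force P=-20 kN at a=3 m (b=L-a=1):
  M_2 = Pb²(3a+b)x/L³ - Pab²/L²  [x≤a] = (-20)·1²·(3·3+1)·1/4³ - (-20)·3·1²/4² = 5/8 kN·m
Load 3 — triangular load w₀=20 kN/m (0→w₀ over full span):
  M_3 = 3w₀Lx/20 - w₀L²/30 - w₀x³/(6L) = 3·20·4·1/20 - 20·4²/30 - 20·1³/(6·4) = 1/2 kN·m
Superposition: M = Σ M_i = 273/200 kN·m ≈ 1.365000 kN·m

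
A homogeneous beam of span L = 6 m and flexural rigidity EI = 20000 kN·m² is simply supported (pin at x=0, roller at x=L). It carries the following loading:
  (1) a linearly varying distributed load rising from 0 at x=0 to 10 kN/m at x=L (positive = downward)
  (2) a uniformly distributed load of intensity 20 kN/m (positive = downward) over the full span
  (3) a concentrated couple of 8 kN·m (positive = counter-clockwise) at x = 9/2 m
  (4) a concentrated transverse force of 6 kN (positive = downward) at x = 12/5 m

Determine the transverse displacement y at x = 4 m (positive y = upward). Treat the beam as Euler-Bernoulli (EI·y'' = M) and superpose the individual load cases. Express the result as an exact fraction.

y(4) = -75311/3750000 m

Load 1 — triangular load w₀=10 kN/m (0→w₀ over full span):
  y_1 = -w₀x(7L⁴-10L²x²+3x⁴)/(360LEI) = -10·4·(7·6⁴-10·6²·4²+3·4⁴)/(360·6·20000) = -17/4500 m
Load 2 — uniform load w=20 kN/m over full span:
  y_2 = -wx(L³-2Lx²+x³)/(24EI) = -20·4·(6³-2·6·4²+4³)/(24·20000) = -11/750 m
Load 3 — applied couple M₀=8 kN·m at a=9/2 m (b=L-a=3/2):
  y_3 = (M₀x³/(6L)+C₁x)/EI  [x≤a] with C₁=M₀(3b²-L²)/(6L)=-13/2 = (8·4³/(6·6)+(-13/2)·4)/20000 = -53/90000 m
Load 4 — point force P=6 kN at a=12/5 m (b=L-a=18/5):
  y_4 = -Pa(L-x)(2Lx-a²-x²)/(6LEI)  [x>a] = -6·(12/5)·(6-4)·(2·6·4-(12/5)²-4²)/(6·6·20000) = -82/78125 m
Superposition: y = Σ y_i = -75311/3750000 m ≈ -0.020083 m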